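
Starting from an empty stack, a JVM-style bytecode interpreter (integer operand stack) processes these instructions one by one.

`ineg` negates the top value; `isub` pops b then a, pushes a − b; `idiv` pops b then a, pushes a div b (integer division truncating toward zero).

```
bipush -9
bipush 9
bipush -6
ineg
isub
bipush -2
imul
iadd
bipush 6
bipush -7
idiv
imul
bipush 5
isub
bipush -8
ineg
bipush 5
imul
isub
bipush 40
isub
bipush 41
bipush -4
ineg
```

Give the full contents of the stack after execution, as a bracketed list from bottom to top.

bipush -9 -> [-9]
bipush 9  -> [-9, 9]
bipush -6 -> [-9, 9, -6]
ineg      -> [-9, 9, 6]
isub      -> [-9, 3]
bipush -2 -> [-9, 3, -2]
imul      -> [-9, -6]
iadd      -> [-15]
bipush 6  -> [-15, 6]
bipush -7 -> [-15, 6, -7]
idiv      -> [-15, 0]
imul      -> [0]
bipush 5  -> [0, 5]
isub      -> [-5]
bipush -8 -> [-5, -8]
ineg      -> [-5, 8]
bipush 5  -> [-5, 8, 5]
imul      -> [-5, 40]
isub      -> [-45]
bipush 40 -> [-45, 40]
isub      -> [-85]
bipush 41 -> [-85, 41]
bipush -4 -> [-85, 41, -4]
ineg      -> [-85, 41, 4]

[-85, 41, 4]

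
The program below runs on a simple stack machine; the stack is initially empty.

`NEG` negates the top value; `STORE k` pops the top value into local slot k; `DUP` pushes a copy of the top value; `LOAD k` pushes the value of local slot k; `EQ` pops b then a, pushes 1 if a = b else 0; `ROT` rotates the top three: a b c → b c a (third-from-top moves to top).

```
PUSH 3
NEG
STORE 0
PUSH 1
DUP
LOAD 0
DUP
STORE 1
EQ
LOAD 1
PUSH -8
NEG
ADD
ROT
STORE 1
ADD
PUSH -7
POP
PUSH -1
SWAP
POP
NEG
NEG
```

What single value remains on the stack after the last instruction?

-1

PUSH 3  → 3
NEG     → -3
STORE 0 → (empty)
PUSH 1  → 1
DUP     → 1 1
LOAD 0  → 1 1 -3
DUP     → 1 1 -3 -3
STORE 1 → 1 1 -3
EQ      → 1 0
LOAD 1  → 1 0 -3
PUSH -8 → 1 0 -3 -8
NEG     → 1 0 -3 8
ADD     → 1 0 5
ROT     → 0 5 1
STORE 1 → 0 5
ADD     → 5
PUSH -7 → 5 -7
POP     → 5
PUSH -1 → 5 -1
SWAP    → -1 5
POP     → -1
NEG     → 1
NEG     → -1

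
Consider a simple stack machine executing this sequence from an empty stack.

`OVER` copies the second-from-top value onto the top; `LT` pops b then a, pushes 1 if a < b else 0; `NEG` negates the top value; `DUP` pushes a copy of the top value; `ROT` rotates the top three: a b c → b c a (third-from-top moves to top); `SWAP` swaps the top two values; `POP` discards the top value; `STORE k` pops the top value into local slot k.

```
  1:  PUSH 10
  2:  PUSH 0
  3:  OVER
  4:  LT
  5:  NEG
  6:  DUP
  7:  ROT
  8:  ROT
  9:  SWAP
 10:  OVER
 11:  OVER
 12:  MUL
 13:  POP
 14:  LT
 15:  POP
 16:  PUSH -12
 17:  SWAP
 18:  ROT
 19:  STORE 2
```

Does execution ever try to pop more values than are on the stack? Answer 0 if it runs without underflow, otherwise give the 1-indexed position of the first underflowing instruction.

18

PUSH 10  → [10]
PUSH 0   → [10, 0]
OVER     → [10, 0, 10]
LT       → [10, 1]
NEG      → [10, -1]
DUP      → [10, -1, -1]
ROT      → [-1, -1, 10]
ROT      → [-1, 10, -1]
SWAP     → [-1, -1, 10]
OVER     → [-1, -1, 10, -1]
OVER     → [-1, -1, 10, -1, 10]
MUL      → [-1, -1, 10, -10]
POP      → [-1, -1, 10]
LT       → [-1, 1]
POP      → [-1]
PUSH -12 → [-1, -12]
SWAP     → [-12, -1]
ROT  — needs 3 operands, stack has 2 → underflow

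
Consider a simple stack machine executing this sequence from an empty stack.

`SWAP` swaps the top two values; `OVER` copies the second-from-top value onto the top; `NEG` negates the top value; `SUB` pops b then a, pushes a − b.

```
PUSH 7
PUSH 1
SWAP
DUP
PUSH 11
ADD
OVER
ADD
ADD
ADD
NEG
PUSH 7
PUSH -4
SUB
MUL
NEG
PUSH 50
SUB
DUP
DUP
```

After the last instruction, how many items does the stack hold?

3

PUSH 7  -> [7]
PUSH 1  -> [7, 1]
SWAP    -> [1, 7]
DUP     -> [1, 7, 7]
PUSH 11 -> [1, 7, 7, 11]
ADD     -> [1, 7, 18]
OVER    -> [1, 7, 18, 7]
ADD     -> [1, 7, 25]
ADD     -> [1, 32]
ADD     -> [33]
NEG     -> [-33]
PUSH 7  -> [-33, 7]
PUSH -4 -> [-33, 7, -4]
SUB     -> [-33, 11]
MUL     -> [-363]
NEG     -> [363]
PUSH 50 -> [363, 50]
SUB     -> [313]
DUP     -> [313, 313]
DUP     -> [313, 313, 313]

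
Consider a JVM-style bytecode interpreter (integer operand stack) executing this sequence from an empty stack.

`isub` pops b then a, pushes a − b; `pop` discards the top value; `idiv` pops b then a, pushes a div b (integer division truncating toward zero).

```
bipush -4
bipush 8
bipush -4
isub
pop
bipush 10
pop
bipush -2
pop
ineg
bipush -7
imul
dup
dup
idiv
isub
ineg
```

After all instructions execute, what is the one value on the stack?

bipush -4  [-4]
bipush 8   [-4, 8]
bipush -4  [-4, 8, -4]
isub       [-4, 12]
pop        [-4]
bipush 10  [-4, 10]
pop        [-4]
bipush -2  [-4, -2]
pop        [-4]
ineg       [4]
bipush -7  [4, -7]
imul       [-28]
dup        [-28, -28]
dup        [-28, -28, -28]
idiv       [-28, 1]
isub       [-29]
ineg       [29]

29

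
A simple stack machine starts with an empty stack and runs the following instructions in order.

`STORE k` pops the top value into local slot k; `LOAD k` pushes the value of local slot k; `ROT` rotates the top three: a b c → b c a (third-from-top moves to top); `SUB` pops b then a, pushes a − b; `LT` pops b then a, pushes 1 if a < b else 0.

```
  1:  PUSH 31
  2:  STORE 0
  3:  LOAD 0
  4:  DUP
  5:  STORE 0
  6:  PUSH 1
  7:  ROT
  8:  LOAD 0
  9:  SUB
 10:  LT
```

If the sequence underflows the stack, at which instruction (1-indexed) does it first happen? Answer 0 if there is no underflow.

PUSH 31 : [31]
STORE 0 : []
LOAD 0  : [31]
DUP     : [31, 31]
STORE 0 : [31]
PUSH 1  : [31, 1]
ROT  — needs 3 operands, stack has 2 → underflow

7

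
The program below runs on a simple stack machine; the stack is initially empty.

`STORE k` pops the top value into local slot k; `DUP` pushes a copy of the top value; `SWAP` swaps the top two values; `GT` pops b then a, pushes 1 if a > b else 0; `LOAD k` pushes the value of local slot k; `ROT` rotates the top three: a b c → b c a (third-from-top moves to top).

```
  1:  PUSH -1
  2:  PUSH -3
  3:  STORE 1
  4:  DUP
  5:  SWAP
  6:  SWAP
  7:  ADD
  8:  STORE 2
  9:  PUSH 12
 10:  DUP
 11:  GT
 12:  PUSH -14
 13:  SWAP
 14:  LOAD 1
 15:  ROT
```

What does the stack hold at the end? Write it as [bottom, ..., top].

PUSH -1  : -1
PUSH -3  : -1 -3
STORE 1  : -1
DUP      : -1 -1
SWAP     : -1 -1
SWAP     : -1 -1
ADD      : -2
STORE 2  : (empty)
PUSH 12  : 12
DUP      : 12 12
GT       : 0
PUSH -14 : 0 -14
SWAP     : -14 0
LOAD 1   : -14 0 -3
ROT      : 0 -3 -14

[0, -3, -14]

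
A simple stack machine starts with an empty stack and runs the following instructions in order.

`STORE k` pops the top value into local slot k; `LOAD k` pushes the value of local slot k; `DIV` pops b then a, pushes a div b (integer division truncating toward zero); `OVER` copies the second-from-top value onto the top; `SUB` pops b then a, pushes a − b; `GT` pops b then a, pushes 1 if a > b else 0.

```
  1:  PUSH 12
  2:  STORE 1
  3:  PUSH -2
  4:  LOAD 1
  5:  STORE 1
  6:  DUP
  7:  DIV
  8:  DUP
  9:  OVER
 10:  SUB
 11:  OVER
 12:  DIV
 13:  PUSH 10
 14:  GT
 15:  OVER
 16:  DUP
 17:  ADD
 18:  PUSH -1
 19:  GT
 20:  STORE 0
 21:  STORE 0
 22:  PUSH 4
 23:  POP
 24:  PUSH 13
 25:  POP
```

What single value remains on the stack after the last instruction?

1

PUSH 12  [12]
STORE 1  []
PUSH -2  [-2]
LOAD 1   [-2, 12]
STORE 1  [-2]
DUP      [-2, -2]
DIV      [1]
DUP      [1, 1]
OVER     [1, 1, 1]
SUB      [1, 0]
OVER     [1, 0, 1]
DIV      [1, 0]
PUSH 10  [1, 0, 10]
GT       [1, 0]
OVER     [1, 0, 1]
DUP      [1, 0, 1, 1]
ADD      [1, 0, 2]
PUSH -1  [1, 0, 2, -1]
GT       [1, 0, 1]
STORE 0  [1, 0]
STORE 0  [1]
PUSH 4   [1, 4]
POP      [1]
PUSH 13  [1, 13]
POP      [1]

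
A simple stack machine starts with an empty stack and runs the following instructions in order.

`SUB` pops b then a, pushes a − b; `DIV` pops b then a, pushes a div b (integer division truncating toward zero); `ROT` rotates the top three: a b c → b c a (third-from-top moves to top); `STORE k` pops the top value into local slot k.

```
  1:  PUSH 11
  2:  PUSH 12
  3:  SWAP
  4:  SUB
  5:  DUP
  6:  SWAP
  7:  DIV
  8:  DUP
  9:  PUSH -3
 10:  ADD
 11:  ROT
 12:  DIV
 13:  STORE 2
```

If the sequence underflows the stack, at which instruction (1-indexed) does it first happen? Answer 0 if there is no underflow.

11

PUSH 11 → [11]
PUSH 12 → [11, 12]
SWAP    → [12, 11]
SUB     → [1]
DUP     → [1, 1]
SWAP    → [1, 1]
DIV     → [1]
DUP     → [1, 1]
PUSH -3 → [1, 1, -3]
ADD     → [1, -2]
ROT  — needs 3 operands, stack has 2 → underflow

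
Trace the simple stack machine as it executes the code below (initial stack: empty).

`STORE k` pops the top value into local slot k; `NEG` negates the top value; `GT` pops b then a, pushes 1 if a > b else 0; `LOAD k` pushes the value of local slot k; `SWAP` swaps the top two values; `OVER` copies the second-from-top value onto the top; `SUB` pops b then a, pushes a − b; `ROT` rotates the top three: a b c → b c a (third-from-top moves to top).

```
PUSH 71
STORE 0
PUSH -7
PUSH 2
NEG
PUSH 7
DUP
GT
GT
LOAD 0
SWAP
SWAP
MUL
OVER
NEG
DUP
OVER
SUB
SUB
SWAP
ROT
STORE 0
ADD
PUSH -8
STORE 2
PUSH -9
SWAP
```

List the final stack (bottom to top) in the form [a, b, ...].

[-9, 7]

PUSH 71 → 71
STORE 0 → (empty)
PUSH -7 → -7
PUSH 2  → -7 2
NEG     → -7 -2
PUSH 7  → -7 -2 7
DUP     → -7 -2 7 7
GT      → -7 -2 0
GT      → -7 0
LOAD 0  → -7 0 71
SWAP    → -7 71 0
SWAP    → -7 0 71
MUL     → -7 0
OVER    → -7 0 -7
NEG     → -7 0 7
DUP     → -7 0 7 7
OVER    → -7 0 7 7 7
SUB     → -7 0 7 0
SUB     → -7 0 7
SWAP    → -7 7 0
ROT     → 7 0 -7
STORE 0 → 7 0
ADD     → 7
PUSH -8 → 7 -8
STORE 2 → 7
PUSH -9 → 7 -9
SWAP    → -9 7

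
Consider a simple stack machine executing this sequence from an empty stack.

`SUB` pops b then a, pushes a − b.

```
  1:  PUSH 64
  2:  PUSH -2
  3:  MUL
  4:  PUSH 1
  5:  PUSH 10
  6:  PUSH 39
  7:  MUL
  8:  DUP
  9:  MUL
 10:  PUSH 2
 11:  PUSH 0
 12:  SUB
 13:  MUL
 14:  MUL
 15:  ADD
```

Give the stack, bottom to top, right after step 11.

[-128, 1, 152100, 2, 0]

PUSH 64 : [64]
PUSH -2 : [64, -2]
MUL     : [-128]
PUSH 1  : [-128, 1]
PUSH 10 : [-128, 1, 10]
PUSH 39 : [-128, 1, 10, 39]
MUL     : [-128, 1, 390]
DUP     : [-128, 1, 390, 390]
MUL     : [-128, 1, 152100]
PUSH 2  : [-128, 1, 152100, 2]
PUSH 0  : [-128, 1, 152100, 2, 0]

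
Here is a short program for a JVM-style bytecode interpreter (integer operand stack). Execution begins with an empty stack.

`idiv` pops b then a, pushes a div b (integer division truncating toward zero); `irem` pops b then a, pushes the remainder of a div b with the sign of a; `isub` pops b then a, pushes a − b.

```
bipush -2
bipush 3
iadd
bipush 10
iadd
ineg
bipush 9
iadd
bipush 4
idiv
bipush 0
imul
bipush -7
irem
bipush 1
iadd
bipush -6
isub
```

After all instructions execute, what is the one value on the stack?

bipush -2  -2
bipush 3   -2 3
iadd       1
bipush 10  1 10
iadd       11
ineg       -11
bipush 9   -11 9
iadd       -2
bipush 4   -2 4
idiv       0
bipush 0   0 0
imul       0
bipush -7  0 -7
irem       0
bipush 1   0 1
iadd       1
bipush -6  1 -6
isub       7

7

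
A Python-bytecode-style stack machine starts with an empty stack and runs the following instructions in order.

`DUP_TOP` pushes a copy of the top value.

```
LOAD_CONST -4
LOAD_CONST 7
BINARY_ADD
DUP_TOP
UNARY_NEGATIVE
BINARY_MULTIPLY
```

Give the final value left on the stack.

LOAD_CONST -4   : [-4]
LOAD_CONST 7    : [-4, 7]
BINARY_ADD      : [3]
DUP_TOP         : [3, 3]
UNARY_NEGATIVE  : [3, -3]
BINARY_MULTIPLY : [-9]

-9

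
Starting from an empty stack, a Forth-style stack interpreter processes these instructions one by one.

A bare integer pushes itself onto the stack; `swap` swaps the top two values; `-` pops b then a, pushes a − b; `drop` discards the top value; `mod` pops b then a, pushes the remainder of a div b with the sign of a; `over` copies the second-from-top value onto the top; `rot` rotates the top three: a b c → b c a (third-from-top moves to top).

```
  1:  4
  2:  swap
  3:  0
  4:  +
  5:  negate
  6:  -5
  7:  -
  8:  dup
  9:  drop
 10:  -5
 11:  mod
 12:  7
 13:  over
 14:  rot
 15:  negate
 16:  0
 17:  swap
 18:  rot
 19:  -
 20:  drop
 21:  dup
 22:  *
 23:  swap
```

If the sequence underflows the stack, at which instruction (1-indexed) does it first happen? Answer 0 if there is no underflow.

4 -> [4]
swap  — needs 2 operands, stack has 1 → underflow

2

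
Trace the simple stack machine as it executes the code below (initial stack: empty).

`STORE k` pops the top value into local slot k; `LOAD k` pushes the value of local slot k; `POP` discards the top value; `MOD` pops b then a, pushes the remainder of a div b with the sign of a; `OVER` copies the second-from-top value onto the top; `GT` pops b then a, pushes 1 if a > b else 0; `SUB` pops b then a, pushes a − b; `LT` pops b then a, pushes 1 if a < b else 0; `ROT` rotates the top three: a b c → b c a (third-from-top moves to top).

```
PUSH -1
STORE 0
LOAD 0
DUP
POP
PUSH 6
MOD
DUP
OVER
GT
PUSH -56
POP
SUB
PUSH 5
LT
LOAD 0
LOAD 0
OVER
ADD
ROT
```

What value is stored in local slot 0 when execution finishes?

PUSH -1  : -1
STORE 0  : (empty)
LOAD 0   : -1
DUP      : -1 -1
POP      : -1
PUSH 6   : -1 6
MOD      : -1
DUP      : -1 -1
OVER     : -1 -1 -1
GT       : -1 0
PUSH -56 : -1 0 -56
POP      : -1 0
SUB      : -1
PUSH 5   : -1 5
LT       : 1
LOAD 0   : 1 -1
LOAD 0   : 1 -1 -1
OVER     : 1 -1 -1 -1
ADD      : 1 -1 -2
ROT      : -1 -2 1

-1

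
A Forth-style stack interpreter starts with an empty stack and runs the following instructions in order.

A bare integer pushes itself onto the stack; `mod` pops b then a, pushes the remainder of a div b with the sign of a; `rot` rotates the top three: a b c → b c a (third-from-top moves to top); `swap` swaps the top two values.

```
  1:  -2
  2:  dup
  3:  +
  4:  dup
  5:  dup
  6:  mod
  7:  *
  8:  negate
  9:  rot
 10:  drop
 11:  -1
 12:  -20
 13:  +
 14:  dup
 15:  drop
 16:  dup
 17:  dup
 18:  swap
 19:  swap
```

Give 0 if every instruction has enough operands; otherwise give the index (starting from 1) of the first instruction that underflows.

9

-2     : -2
dup    : -2 -2
+      : -4
dup    : -4 -4
dup    : -4 -4 -4
mod    : -4 0
*      : 0
negate : 0
rot  — needs 3 operands, stack has 1 → underflow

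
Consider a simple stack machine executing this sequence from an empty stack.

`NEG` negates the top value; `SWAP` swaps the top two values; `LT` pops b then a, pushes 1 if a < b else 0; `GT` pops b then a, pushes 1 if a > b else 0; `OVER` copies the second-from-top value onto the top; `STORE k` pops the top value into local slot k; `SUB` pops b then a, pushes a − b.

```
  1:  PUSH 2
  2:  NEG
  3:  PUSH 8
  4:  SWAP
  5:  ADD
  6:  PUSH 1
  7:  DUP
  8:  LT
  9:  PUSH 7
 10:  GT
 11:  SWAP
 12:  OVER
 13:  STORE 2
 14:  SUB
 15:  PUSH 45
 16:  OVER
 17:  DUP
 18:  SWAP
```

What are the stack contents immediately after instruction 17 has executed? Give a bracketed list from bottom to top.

PUSH 2  : 2
NEG     : -2
PUSH 8  : -2 8
SWAP    : 8 -2
ADD     : 6
PUSH 1  : 6 1
DUP     : 6 1 1
LT      : 6 0
PUSH 7  : 6 0 7
GT      : 6 0
SWAP    : 0 6
OVER    : 0 6 0
STORE 2 : 0 6
SUB     : -6
PUSH 45 : -6 45
OVER    : -6 45 -6
DUP     : -6 45 -6 -6

[-6, 45, -6, -6]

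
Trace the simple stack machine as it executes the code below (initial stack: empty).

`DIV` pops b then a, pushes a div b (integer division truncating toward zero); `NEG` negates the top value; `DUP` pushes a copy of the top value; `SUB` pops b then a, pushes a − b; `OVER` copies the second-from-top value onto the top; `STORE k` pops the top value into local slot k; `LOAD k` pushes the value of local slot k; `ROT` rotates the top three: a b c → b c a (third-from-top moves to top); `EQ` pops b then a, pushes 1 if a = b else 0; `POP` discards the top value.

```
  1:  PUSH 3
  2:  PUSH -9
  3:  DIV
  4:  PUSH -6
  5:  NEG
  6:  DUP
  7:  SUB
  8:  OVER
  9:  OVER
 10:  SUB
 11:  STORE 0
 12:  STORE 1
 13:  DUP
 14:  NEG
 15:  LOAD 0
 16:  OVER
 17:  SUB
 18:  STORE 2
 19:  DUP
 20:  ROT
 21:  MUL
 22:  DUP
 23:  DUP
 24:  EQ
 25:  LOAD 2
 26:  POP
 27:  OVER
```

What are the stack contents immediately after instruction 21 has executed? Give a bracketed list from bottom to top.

[0, 0]

PUSH 3  -> 3
PUSH -9 -> 3 -9
DIV     -> 0
PUSH -6 -> 0 -6
NEG     -> 0 6
DUP     -> 0 6 6
SUB     -> 0 0
OVER    -> 0 0 0
OVER    -> 0 0 0 0
SUB     -> 0 0 0
STORE 0 -> 0 0
STORE 1 -> 0
DUP     -> 0 0
NEG     -> 0 0
LOAD 0  -> 0 0 0
OVER    -> 0 0 0 0
SUB     -> 0 0 0
STORE 2 -> 0 0
DUP     -> 0 0 0
ROT     -> 0 0 0
MUL     -> 0 0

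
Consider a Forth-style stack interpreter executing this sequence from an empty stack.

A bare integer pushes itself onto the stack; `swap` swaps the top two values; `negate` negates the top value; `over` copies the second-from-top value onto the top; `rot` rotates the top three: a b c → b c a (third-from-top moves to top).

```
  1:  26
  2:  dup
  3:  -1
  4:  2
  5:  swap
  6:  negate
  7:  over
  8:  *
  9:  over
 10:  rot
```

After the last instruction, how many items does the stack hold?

5

26     → [26]
dup    → [26, 26]
-1     → [26, 26, -1]
2      → [26, 26, -1, 2]
swap   → [26, 26, 2, -1]
negate → [26, 26, 2, 1]
over   → [26, 26, 2, 1, 2]
*      → [26, 26, 2, 2]
over   → [26, 26, 2, 2, 2]
rot    → [26, 26, 2, 2, 2]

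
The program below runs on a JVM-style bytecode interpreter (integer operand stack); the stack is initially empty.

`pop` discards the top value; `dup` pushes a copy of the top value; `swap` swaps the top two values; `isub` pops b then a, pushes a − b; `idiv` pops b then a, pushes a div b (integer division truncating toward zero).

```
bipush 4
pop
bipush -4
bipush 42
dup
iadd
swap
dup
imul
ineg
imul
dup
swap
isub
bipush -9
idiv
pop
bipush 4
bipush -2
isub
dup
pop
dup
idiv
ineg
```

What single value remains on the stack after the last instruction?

bipush 4  -> 4
pop       -> (empty)
bipush -4 -> -4
bipush 42 -> -4 42
dup       -> -4 42 42
iadd      -> -4 84
swap      -> 84 -4
dup       -> 84 -4 -4
imul      -> 84 16
ineg      -> 84 -16
imul      -> -1344
dup       -> -1344 -1344
swap      -> -1344 -1344
isub      -> 0
bipush -9 -> 0 -9
idiv      -> 0
pop       -> (empty)
bipush 4  -> 4
bipush -2 -> 4 -2
isub      -> 6
dup       -> 6 6
pop       -> 6
dup       -> 6 6
idiv      -> 1
ineg      -> -1

-1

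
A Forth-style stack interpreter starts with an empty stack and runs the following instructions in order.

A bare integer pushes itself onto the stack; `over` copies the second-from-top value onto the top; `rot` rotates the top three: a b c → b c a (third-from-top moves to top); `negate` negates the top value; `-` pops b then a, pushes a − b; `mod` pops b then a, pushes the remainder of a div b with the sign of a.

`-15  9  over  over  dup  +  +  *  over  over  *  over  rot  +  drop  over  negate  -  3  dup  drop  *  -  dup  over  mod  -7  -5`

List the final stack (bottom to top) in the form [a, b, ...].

[1245, 0, -7, -5]

-15    -> -15
9      -> -15 9
over   -> -15 9 -15
over   -> -15 9 -15 9
dup    -> -15 9 -15 9 9
+      -> -15 9 -15 18
+      -> -15 9 3
*      -> -15 27
over   -> -15 27 -15
over   -> -15 27 -15 27
*      -> -15 27 -405
over   -> -15 27 -405 27
rot    -> -15 -405 27 27
+      -> -15 -405 54
drop   -> -15 -405
over   -> -15 -405 -15
negate -> -15 -405 15
-      -> -15 -420
3      -> -15 -420 3
dup    -> -15 -420 3 3
drop   -> -15 -420 3
*      -> -15 -1260
-      -> 1245
dup    -> 1245 1245
over   -> 1245 1245 1245
mod    -> 1245 0
-7     -> 1245 0 -7
-5     -> 1245 0 -7 -5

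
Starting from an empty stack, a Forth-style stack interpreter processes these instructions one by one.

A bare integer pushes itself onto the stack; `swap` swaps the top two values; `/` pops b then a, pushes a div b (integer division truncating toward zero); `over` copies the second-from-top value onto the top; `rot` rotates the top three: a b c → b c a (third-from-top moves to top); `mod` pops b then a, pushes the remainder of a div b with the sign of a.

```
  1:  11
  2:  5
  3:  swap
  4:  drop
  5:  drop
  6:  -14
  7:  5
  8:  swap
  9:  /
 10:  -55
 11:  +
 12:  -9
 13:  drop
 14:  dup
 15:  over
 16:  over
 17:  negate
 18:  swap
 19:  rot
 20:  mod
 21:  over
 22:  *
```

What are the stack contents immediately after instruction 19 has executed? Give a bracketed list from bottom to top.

[-55, 55, -55, -55]

11      [11]
5       [11, 5]
swap    [5, 11]
drop    [5]
drop    []
-14     [-14]
5       [-14, 5]
swap    [5, -14]
/       [0]
-55     [0, -55]
+       [-55]
-9      [-55, -9]
drop    [-55]
dup     [-55, -55]
over    [-55, -55, -55]
over    [-55, -55, -55, -55]
negate  [-55, -55, -55, 55]
swap    [-55, -55, 55, -55]
rot     [-55, 55, -55, -55]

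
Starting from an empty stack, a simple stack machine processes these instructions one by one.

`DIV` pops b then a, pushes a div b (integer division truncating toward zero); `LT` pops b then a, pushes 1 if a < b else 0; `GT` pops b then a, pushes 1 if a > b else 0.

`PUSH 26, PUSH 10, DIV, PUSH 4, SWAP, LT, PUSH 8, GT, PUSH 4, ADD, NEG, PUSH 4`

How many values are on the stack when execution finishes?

PUSH 26  26
PUSH 10  26 10
DIV      2
PUSH 4   2 4
SWAP     4 2
LT       0
PUSH 8   0 8
GT       0
PUSH 4   0 4
ADD      4
NEG      -4
PUSH 4   -4 4

2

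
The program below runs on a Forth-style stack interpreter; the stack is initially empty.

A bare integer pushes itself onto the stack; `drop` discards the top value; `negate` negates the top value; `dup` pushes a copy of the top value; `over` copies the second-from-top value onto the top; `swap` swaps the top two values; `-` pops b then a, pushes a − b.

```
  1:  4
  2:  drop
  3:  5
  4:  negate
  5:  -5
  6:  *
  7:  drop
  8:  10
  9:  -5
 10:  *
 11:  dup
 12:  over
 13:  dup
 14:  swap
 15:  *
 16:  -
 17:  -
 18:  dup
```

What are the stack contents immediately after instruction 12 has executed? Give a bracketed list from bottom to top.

4      : [4]
drop   : []
5      : [5]
negate : [-5]
-5     : [-5, -5]
*      : [25]
drop   : []
10     : [10]
-5     : [10, -5]
*      : [-50]
dup    : [-50, -50]
over   : [-50, -50, -50]

[-50, -50, -50]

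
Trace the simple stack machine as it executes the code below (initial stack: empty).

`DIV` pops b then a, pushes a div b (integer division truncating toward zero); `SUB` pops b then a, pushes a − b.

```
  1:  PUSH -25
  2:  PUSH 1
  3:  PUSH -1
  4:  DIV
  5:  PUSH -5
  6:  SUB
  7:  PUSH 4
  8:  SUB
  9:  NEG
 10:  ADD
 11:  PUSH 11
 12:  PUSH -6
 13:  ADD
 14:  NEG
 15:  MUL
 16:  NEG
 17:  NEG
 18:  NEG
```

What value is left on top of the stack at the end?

PUSH -25 → -25
PUSH 1   → -25 1
PUSH -1  → -25 1 -1
DIV      → -25 -1
PUSH -5  → -25 -1 -5
SUB      → -25 4
PUSH 4   → -25 4 4
SUB      → -25 0
NEG      → -25 0
ADD      → -25
PUSH 11  → -25 11
PUSH -6  → -25 11 -6
ADD      → -25 5
NEG      → -25 -5
MUL      → 125
NEG      → -125
NEG      → 125
NEG      → -125

-125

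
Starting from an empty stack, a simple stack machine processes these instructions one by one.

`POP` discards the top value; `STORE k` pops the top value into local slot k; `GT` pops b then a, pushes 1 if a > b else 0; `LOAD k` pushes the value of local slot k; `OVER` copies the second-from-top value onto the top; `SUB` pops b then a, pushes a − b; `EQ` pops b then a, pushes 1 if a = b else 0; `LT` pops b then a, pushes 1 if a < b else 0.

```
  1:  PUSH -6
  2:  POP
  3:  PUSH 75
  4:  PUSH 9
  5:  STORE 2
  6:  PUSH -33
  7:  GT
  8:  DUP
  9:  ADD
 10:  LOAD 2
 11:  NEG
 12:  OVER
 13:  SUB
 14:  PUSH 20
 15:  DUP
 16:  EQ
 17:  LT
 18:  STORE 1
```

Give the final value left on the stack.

PUSH -6   [-6]
POP       []
PUSH 75   [75]
PUSH 9    [75, 9]
STORE 2   [75]
PUSH -33  [75, -33]
GT        [1]
DUP       [1, 1]
ADD       [2]
LOAD 2    [2, 9]
NEG       [2, -9]
OVER      [2, -9, 2]
SUB       [2, -11]
PUSH 20   [2, -11, 20]
DUP       [2, -11, 20, 20]
EQ        [2, -11, 1]
LT        [2, 1]
STORE 1   [2]

2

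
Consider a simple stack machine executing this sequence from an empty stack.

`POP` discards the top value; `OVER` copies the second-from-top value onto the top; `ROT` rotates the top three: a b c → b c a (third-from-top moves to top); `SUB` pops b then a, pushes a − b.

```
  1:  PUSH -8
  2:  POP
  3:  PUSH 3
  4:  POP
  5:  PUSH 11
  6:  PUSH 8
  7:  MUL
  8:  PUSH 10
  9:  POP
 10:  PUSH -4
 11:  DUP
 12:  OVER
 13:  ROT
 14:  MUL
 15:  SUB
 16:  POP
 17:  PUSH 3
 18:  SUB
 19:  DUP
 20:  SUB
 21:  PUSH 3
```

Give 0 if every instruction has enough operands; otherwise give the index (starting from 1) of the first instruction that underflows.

0

PUSH -8 → [-8]
POP     → []
PUSH 3  → [3]
POP     → []
PUSH 11 → [11]
PUSH 8  → [11, 8]
MUL     → [88]
PUSH 10 → [88, 10]
POP     → [88]
PUSH -4 → [88, -4]
DUP     → [88, -4, -4]
OVER    → [88, -4, -4, -4]
ROT     → [88, -4, -4, -4]
MUL     → [88, -4, 16]
SUB     → [88, -20]
POP     → [88]
PUSH 3  → [88, 3]
SUB     → [85]
DUP     → [85, 85]
SUB     → [0]
PUSH 3  → [0, 3]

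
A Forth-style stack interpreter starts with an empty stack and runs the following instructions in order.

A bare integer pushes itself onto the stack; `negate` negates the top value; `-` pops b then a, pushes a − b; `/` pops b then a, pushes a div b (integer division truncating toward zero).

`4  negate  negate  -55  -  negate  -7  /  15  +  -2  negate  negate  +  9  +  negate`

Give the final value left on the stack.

-30

4      : 4
negate : -4
negate : 4
-55    : 4 -55
-      : 59
negate : -59
-7     : -59 -7
/      : 8
15     : 8 15
+      : 23
-2     : 23 -2
negate : 23 2
negate : 23 -2
+      : 21
9      : 21 9
+      : 30
negate : -30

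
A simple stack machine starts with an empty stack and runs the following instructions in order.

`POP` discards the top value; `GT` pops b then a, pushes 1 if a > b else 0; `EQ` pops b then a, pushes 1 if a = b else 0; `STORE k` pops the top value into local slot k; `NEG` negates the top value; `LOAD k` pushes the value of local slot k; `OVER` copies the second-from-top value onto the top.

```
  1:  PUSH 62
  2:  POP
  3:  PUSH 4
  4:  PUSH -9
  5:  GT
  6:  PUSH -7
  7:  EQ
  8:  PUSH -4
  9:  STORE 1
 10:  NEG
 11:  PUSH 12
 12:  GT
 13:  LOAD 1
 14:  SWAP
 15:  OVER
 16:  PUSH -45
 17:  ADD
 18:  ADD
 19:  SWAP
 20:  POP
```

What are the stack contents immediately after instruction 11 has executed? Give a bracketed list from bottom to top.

[0, 12]

PUSH 62 : 62
POP     : (empty)
PUSH 4  : 4
PUSH -9 : 4 -9
GT      : 1
PUSH -7 : 1 -7
EQ      : 0
PUSH -4 : 0 -4
STORE 1 : 0
NEG     : 0
PUSH 12 : 0 12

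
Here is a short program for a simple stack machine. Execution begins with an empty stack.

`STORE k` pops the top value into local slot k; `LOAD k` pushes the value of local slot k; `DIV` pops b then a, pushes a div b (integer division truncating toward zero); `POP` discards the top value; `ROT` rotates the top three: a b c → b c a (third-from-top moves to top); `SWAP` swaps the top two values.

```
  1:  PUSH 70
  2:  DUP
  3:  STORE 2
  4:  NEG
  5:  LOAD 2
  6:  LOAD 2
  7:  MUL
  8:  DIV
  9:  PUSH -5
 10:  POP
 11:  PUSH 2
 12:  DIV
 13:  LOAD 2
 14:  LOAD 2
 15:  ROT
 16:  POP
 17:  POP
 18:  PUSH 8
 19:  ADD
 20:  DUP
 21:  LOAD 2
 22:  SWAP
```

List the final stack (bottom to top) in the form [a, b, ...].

PUSH 70 : 70
DUP     : 70 70
STORE 2 : 70
NEG     : -70
LOAD 2  : -70 70
LOAD 2  : -70 70 70
MUL     : -70 4900
DIV     : 0
PUSH -5 : 0 -5
POP     : 0
PUSH 2  : 0 2
DIV     : 0
LOAD 2  : 0 70
LOAD 2  : 0 70 70
ROT     : 70 70 0
POP     : 70 70
POP     : 70
PUSH 8  : 70 8
ADD     : 78
DUP     : 78 78
LOAD 2  : 78 78 70
SWAP    : 78 70 78

[78, 70, 78]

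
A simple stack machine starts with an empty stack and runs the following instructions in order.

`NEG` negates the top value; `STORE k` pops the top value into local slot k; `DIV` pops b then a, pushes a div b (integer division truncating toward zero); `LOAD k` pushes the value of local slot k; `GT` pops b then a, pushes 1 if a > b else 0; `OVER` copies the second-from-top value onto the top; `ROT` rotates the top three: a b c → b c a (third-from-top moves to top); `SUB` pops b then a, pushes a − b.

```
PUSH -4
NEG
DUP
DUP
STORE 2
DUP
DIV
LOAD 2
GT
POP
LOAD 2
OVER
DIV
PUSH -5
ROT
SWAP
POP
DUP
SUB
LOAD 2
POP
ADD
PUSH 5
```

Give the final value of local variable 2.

PUSH -4 → -4
NEG     → 4
DUP     → 4 4
DUP     → 4 4 4
STORE 2 → 4 4
DUP     → 4 4 4
DIV     → 4 1
LOAD 2  → 4 1 4
GT      → 4 0
POP     → 4
LOAD 2  → 4 4
OVER    → 4 4 4
DIV     → 4 1
PUSH -5 → 4 1 -5
ROT     → 1 -5 4
SWAP    → 1 4 -5
POP     → 1 4
DUP     → 1 4 4
SUB     → 1 0
LOAD 2  → 1 0 4
POP     → 1 0
ADD     → 1
PUSH 5  → 1 5

4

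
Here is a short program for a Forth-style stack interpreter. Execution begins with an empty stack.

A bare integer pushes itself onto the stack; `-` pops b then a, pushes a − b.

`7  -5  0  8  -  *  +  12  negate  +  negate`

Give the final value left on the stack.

7      -> [7]
-5     -> [7, -5]
0      -> [7, -5, 0]
8      -> [7, -5, 0, 8]
-      -> [7, -5, -8]
*      -> [7, 40]
+      -> [47]
12     -> [47, 12]
negate -> [47, -12]
+      -> [35]
negate -> [-35]

-35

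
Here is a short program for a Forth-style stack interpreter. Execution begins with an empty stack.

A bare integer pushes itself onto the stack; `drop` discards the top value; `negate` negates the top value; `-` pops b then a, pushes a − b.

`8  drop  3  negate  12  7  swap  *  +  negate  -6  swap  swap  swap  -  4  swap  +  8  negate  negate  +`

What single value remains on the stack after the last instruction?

8      : [8]
drop   : []
3      : [3]
negate : [-3]
12     : [-3, 12]
7      : [-3, 12, 7]
swap   : [-3, 7, 12]
*      : [-3, 84]
+      : [81]
negate : [-81]
-6     : [-81, -6]
swap   : [-6, -81]
swap   : [-81, -6]
swap   : [-6, -81]
-      : [75]
4      : [75, 4]
swap   : [4, 75]
+      : [79]
8      : [79, 8]
negate : [79, -8]
negate : [79, 8]
+      : [87]

87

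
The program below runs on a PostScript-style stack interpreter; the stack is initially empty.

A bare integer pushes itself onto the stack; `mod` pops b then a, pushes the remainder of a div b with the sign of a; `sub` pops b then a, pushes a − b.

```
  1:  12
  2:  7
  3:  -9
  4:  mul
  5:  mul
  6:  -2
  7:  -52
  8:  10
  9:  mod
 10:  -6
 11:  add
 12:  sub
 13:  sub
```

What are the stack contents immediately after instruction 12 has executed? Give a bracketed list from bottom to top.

[-756, 6]

12  -> 12
7   -> 12 7
-9  -> 12 7 -9
mul -> 12 -63
mul -> -756
-2  -> -756 -2
-52 -> -756 -2 -52
10  -> -756 -2 -52 10
mod -> -756 -2 -2
-6  -> -756 -2 -2 -6
add -> -756 -2 -8
sub -> -756 6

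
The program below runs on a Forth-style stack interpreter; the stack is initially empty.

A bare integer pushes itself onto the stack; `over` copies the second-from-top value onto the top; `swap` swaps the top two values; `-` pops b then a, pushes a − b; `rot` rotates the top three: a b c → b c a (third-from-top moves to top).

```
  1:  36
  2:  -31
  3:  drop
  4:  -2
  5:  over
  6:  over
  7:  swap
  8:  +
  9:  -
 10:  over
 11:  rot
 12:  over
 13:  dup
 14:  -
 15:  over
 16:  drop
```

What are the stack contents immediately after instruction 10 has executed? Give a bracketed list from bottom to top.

36    [36]
-31   [36, -31]
drop  [36]
-2    [36, -2]
over  [36, -2, 36]
over  [36, -2, 36, -2]
swap  [36, -2, -2, 36]
+     [36, -2, 34]
-     [36, -36]
over  [36, -36, 36]

[36, -36, 36]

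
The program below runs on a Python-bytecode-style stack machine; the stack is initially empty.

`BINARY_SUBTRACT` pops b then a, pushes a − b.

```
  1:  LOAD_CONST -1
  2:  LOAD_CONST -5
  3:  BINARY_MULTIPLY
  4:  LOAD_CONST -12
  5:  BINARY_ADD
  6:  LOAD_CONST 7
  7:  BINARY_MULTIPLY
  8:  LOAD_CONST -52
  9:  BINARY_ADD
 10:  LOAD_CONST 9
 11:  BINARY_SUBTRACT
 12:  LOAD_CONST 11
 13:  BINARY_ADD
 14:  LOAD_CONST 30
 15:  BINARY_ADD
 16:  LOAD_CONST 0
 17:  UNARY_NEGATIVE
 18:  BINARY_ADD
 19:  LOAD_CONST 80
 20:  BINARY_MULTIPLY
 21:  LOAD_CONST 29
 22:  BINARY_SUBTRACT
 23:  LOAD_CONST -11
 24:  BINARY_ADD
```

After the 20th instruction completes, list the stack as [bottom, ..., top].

LOAD_CONST -1   : -1
LOAD_CONST -5   : -1 -5
BINARY_MULTIPLY : 5
LOAD_CONST -12  : 5 -12
BINARY_ADD      : -7
LOAD_CONST 7    : -7 7
BINARY_MULTIPLY : -49
LOAD_CONST -52  : -49 -52
BINARY_ADD      : -101
LOAD_CONST 9    : -101 9
BINARY_SUBTRACT : -110
LOAD_CONST 11   : -110 11
BINARY_ADD      : -99
LOAD_CONST 30   : -99 30
BINARY_ADD      : -69
LOAD_CONST 0    : -69 0
UNARY_NEGATIVE  : -69 0
BINARY_ADD      : -69
LOAD_CONST 80   : -69 80
BINARY_MULTIPLY : -5520

[-5520]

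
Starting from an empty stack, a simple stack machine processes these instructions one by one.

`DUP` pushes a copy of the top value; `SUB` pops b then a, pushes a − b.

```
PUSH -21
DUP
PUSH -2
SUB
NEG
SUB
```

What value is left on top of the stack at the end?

PUSH -21 → -21
DUP      → -21 -21
PUSH -2  → -21 -21 -2
SUB      → -21 -19
NEG      → -21 19
SUB      → -40

-40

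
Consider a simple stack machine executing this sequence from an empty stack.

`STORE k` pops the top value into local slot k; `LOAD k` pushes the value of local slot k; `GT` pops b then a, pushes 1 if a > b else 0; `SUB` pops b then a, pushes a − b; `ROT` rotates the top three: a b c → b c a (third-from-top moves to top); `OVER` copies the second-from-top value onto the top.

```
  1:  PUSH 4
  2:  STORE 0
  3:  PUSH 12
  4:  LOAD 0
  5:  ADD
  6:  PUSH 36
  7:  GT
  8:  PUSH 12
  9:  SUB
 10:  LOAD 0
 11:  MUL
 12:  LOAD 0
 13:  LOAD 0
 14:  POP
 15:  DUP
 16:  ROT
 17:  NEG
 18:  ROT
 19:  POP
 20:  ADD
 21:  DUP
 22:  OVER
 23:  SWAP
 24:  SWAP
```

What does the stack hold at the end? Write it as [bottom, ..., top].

[52, 52, 52]

PUSH 4  -> 4
STORE 0 -> (empty)
PUSH 12 -> 12
LOAD 0  -> 12 4
ADD     -> 16
PUSH 36 -> 16 36
GT      -> 0
PUSH 12 -> 0 12
SUB     -> -12
LOAD 0  -> -12 4
MUL     -> -48
LOAD 0  -> -48 4
LOAD 0  -> -48 4 4
POP     -> -48 4
DUP     -> -48 4 4
ROT     -> 4 4 -48
NEG     -> 4 4 48
ROT     -> 4 48 4
POP     -> 4 48
ADD     -> 52
DUP     -> 52 52
OVER    -> 52 52 52
SWAP    -> 52 52 52
SWAP    -> 52 52 52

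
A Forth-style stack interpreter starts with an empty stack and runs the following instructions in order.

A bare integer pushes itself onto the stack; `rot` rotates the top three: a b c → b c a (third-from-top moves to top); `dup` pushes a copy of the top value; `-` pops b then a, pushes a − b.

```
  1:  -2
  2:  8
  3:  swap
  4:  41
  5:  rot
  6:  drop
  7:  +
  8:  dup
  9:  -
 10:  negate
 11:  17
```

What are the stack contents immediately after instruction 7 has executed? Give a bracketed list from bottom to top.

[39]

-2   -> [-2]
8    -> [-2, 8]
swap -> [8, -2]
41   -> [8, -2, 41]
rot  -> [-2, 41, 8]
drop -> [-2, 41]
+    -> [39]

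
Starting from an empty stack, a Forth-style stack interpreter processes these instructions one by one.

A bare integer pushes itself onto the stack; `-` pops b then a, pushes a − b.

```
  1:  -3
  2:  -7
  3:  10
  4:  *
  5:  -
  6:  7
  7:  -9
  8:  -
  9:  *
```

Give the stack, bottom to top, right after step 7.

[67, 7, -9]

-3 : -3
-7 : -3 -7
10 : -3 -7 10
*  : -3 -70
-  : 67
7  : 67 7
-9 : 67 7 -9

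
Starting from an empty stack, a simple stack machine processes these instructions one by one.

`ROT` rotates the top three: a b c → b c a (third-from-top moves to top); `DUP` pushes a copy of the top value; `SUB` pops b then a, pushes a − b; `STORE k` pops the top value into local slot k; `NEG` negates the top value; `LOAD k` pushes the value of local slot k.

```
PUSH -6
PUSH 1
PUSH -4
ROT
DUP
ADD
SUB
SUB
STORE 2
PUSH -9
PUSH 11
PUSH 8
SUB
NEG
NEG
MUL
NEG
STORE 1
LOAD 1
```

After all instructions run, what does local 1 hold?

27

PUSH -6 : -6
PUSH 1  : -6 1
PUSH -4 : -6 1 -4
ROT     : 1 -4 -6
DUP     : 1 -4 -6 -6
ADD     : 1 -4 -12
SUB     : 1 8
SUB     : -7
STORE 2 : (empty)
PUSH -9 : -9
PUSH 11 : -9 11
PUSH 8  : -9 11 8
SUB     : -9 3
NEG     : -9 -3
NEG     : -9 3
MUL     : -27
NEG     : 27
STORE 1 : (empty)
LOAD 1  : 27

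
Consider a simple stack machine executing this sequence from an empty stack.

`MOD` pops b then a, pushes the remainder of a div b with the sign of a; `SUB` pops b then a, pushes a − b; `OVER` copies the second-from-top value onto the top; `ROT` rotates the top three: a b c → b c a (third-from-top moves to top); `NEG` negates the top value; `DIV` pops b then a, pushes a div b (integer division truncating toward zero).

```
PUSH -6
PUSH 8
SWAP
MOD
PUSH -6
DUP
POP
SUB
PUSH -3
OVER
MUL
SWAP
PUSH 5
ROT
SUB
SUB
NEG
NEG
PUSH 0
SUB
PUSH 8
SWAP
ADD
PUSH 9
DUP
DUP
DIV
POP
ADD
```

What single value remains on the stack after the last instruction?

PUSH -6 : [-6]
PUSH 8  : [-6, 8]
SWAP    : [8, -6]
MOD     : [2]
PUSH -6 : [2, -6]
DUP     : [2, -6, -6]
POP     : [2, -6]
SUB     : [8]
PUSH -3 : [8, -3]
OVER    : [8, -3, 8]
MUL     : [8, -24]
SWAP    : [-24, 8]
PUSH 5  : [-24, 8, 5]
ROT     : [8, 5, -24]
SUB     : [8, 29]
SUB     : [-21]
NEG     : [21]
NEG     : [-21]
PUSH 0  : [-21, 0]
SUB     : [-21]
PUSH 8  : [-21, 8]
SWAP    : [8, -21]
ADD     : [-13]
PUSH 9  : [-13, 9]
DUP     : [-13, 9, 9]
DUP     : [-13, 9, 9, 9]
DIV     : [-13, 9, 1]
POP     : [-13, 9]
ADD     : [-4]

-4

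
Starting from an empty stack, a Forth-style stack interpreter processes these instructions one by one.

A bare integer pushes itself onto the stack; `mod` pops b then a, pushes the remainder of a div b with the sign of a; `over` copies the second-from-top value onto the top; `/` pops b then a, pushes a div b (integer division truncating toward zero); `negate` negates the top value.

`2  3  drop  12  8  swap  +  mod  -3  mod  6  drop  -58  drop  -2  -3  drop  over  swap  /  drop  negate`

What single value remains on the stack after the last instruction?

-2

2       2
3       2 3
drop    2
12      2 12
8       2 12 8
swap    2 8 12
+       2 20
mod     2
-3      2 -3
mod     2
6       2 6
drop    2
-58     2 -58
drop    2
-2      2 -2
-3      2 -2 -3
drop    2 -2
over    2 -2 2
swap    2 2 -2
/       2 -1
drop    2
negate  -2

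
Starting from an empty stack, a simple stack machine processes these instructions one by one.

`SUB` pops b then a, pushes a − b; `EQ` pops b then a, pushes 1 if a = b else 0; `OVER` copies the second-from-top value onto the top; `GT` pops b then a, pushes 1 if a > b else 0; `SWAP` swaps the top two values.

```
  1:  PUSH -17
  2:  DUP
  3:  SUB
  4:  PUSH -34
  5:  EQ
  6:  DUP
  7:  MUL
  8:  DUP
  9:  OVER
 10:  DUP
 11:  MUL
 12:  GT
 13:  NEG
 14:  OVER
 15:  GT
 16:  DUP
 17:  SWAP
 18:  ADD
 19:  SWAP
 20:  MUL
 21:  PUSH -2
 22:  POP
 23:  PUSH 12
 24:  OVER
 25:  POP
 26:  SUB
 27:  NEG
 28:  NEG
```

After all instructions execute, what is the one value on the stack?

-12

PUSH -17 -> [-17]
DUP      -> [-17, -17]
SUB      -> [0]
PUSH -34 -> [0, -34]
EQ       -> [0]
DUP      -> [0, 0]
MUL      -> [0]
DUP      -> [0, 0]
OVER     -> [0, 0, 0]
DUP      -> [0, 0, 0, 0]
MUL      -> [0, 0, 0]
GT       -> [0, 0]
NEG      -> [0, 0]
OVER     -> [0, 0, 0]
GT       -> [0, 0]
DUP      -> [0, 0, 0]
SWAP     -> [0, 0, 0]
ADD      -> [0, 0]
SWAP     -> [0, 0]
MUL      -> [0]
PUSH -2  -> [0, -2]
POP      -> [0]
PUSH 12  -> [0, 12]
OVER     -> [0, 12, 0]
POP      -> [0, 12]
SUB      -> [-12]
NEG      -> [12]
NEG      -> [-12]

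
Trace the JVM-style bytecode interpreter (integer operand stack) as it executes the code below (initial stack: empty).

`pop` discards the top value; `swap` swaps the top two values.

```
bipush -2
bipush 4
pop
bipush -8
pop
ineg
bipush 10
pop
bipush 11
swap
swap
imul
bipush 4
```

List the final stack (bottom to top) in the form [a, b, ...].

[22, 4]

bipush -2 -> [-2]
bipush 4  -> [-2, 4]
pop       -> [-2]
bipush -8 -> [-2, -8]
pop       -> [-2]
ineg      -> [2]
bipush 10 -> [2, 10]
pop       -> [2]
bipush 11 -> [2, 11]
swap      -> [11, 2]
swap      -> [2, 11]
imul      -> [22]
bipush 4  -> [22, 4]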